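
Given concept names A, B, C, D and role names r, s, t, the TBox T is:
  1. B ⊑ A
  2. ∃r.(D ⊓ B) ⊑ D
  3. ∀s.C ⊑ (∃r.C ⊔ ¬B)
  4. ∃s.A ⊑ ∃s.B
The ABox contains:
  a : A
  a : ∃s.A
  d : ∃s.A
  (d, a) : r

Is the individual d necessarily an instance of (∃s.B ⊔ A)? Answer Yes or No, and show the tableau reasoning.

1. d : (∃s.B ⊔ A)?  L(d) = {∃s.A} ∪ {(∀s.¬B ⊓ ¬A)}
   clash {A, ¬A} at d — d ∈ (∃s.B ⊔ A)
2. Hence d : (∃s.B ⊔ A): entailed.

Yes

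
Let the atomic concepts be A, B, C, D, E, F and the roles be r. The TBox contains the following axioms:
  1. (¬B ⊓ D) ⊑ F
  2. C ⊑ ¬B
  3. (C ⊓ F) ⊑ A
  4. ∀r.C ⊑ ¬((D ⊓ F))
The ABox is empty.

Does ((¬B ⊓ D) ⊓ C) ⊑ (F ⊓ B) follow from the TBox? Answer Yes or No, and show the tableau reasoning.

1. ((¬B ⊓ D) ⊓ C) ⊑ (F ⊓ B)  ⇔  (((¬B ⊓ D) ⊓ C) ⊓ (¬F ⊔ ¬B)) unsat w.r.t. T
   apply at x₀: (¬B ⊓ D)⊑F
   open: L(x₀) ⊇ {A, C, D, F, ¬B, …} (+ ∃-successors)
2. Hence ((¬B ⊓ D) ⊓ C) ⊑ (F ⊓ B): not entailed.

No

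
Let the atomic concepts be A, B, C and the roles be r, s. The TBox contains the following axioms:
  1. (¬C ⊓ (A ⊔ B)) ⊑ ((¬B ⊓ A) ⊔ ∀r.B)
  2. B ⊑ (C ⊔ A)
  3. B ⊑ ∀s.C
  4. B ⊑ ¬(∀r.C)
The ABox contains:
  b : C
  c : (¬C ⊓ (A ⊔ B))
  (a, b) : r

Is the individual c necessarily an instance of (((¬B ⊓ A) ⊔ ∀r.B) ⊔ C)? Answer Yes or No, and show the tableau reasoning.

Yes

1. c : (((¬B ⊓ A) ⊔ ∀r.B) ⊔ C)?  L(c) = {(¬C ⊓ (A ⊔ B))} ∪ {(((B ⊔ ¬A) ⊓ ∃r.¬B) ⊓ ¬C)}
   clash {B, ¬B} at an ∃-successor — c ∈ (((¬B ⊓ A) ⊔ ∀r.B) ⊔ C)
2. Hence c : (((¬B ⊓ A) ⊔ ∀r.B) ⊔ C): entailed.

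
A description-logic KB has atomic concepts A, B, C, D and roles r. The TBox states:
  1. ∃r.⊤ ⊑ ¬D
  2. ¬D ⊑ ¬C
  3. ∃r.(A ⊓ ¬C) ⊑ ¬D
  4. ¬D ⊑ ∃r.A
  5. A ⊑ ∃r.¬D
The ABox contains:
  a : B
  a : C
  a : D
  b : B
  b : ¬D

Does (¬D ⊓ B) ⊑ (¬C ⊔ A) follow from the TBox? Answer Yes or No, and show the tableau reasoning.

1. (¬D ⊓ B) ⊑ (¬C ⊔ A)  ⇔  ((¬D ⊓ B) ⊓ (C ⊓ ¬A)) unsat w.r.t. T
   all branches close; clash {C, ¬C} at x₀
2. Hence (¬D ⊓ B) ⊑ (¬C ⊔ A): entailed.

Yes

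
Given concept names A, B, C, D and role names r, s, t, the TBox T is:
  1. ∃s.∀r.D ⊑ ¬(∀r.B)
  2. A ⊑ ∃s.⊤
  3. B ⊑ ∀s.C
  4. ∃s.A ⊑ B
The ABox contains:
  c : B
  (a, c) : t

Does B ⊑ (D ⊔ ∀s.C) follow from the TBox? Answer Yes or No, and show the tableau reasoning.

1. B ⊑ (D ⊔ ∀s.C)  ⇔  (B ⊓ (¬D ⊓ ∃s.¬C)) unsat w.r.t. T
   all branches close; clash {C, ¬C} at an ∃-successor
2. Hence B ⊑ (D ⊔ ∀s.C): entailed.

Yes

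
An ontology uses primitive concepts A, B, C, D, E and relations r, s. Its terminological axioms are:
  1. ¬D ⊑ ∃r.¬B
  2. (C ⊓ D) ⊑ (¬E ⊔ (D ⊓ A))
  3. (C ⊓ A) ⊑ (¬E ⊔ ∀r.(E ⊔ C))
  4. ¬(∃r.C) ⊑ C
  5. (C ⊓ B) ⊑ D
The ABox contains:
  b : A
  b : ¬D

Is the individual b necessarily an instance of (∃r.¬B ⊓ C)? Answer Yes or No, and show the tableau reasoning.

No

1. b : (∃r.¬B ⊓ C)?  L(b) = {A, ¬D} ∪ {(∀r.B ⊔ ¬C)}
   apply at b: ¬D⊑∃r.¬B
   open: L(b) ⊇ {A, ¬C, ¬D, ∃r.C, ∃r.¬B} (+ ∃-successors) — b ∉ (∃r.¬B ⊓ C) possible
2. Hence b : (∃r.¬B ⊓ C): not entailed.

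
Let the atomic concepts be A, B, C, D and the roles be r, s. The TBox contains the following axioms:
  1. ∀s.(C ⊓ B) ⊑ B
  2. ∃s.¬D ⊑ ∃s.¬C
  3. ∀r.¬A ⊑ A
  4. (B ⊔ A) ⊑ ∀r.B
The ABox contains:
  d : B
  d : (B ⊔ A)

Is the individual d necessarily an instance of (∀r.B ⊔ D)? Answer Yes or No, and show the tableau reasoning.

1. d : (∀r.B ⊔ D)?  L(d) = {B, (B ⊔ A)} ∪ {(∃r.¬B ⊓ ¬D)}
   clash {B, ¬B} at an ∃-successor — d ∈ (∀r.B ⊔ D)
2. Hence d : (∀r.B ⊔ D): entailed.

Yes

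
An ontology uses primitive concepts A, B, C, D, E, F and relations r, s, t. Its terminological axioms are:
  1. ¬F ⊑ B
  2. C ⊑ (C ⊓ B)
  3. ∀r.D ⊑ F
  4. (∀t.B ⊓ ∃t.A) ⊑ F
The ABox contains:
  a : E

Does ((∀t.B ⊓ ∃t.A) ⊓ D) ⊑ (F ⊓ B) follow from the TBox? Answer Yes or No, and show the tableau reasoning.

1. ((∀t.B ⊓ ∃t.A) ⊓ D) ⊑ (F ⊓ B)  ⇔  (((∀t.B ⊓ ∃t.A) ⊓ D) ⊓ (¬F ⊔ ¬B)) unsat w.r.t. T
   apply at x₀: (∀t.B ⊓ ∃t.A)⊑F
   open: L(x₀) ⊇ {D, F, ¬B, ¬C, ∀t.B, …} (+ ∃-successors)
2. Hence ((∀t.B ⊓ ∃t.A) ⊓ D) ⊑ (F ⊓ B): not entailed.

No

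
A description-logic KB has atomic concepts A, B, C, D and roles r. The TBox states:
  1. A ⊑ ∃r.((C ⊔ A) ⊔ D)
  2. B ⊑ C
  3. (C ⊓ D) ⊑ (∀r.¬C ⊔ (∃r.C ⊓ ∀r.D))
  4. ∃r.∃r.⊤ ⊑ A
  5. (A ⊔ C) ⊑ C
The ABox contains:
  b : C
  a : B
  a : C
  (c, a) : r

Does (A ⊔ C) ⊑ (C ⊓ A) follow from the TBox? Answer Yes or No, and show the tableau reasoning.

1. (A ⊔ C) ⊑ (C ⊓ A)  ⇔  ((A ⊔ C) ⊓ (¬C ⊔ ¬A)) unsat w.r.t. T
   apply at x₀: (A ⊔ C)⊑C
   open: L(x₀) ⊇ {C, ¬A, ¬D, ∀r.∀r.⊥}
2. Hence (A ⊔ C) ⊑ (C ⊓ A): not entailed.

No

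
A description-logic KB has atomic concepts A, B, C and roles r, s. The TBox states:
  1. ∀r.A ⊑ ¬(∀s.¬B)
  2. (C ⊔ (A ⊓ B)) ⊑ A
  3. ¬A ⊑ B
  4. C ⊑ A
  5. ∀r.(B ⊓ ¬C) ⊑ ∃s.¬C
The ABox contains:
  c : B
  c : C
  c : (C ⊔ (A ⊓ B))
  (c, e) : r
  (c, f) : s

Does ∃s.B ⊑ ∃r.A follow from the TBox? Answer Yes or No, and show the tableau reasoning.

No

1. ∃s.B ⊑ ∃r.A  ⇔  (∃s.B ⊓ ∀r.¬A) unsat w.r.t. T
   open: L(x₀) ⊇ {A, ∀r.¬A, ∃s.B, ∃s.¬C} (+ ∃-successors)
2. Hence ∃s.B ⊑ ∃r.A: not entailed.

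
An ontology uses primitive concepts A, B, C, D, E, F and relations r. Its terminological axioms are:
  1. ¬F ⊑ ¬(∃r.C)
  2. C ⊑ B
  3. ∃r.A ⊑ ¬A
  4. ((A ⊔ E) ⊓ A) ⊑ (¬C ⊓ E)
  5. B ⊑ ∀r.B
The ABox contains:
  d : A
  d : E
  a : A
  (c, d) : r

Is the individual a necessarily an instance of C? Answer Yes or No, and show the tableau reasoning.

1. a : C?  L(a) = {A} ∪ {¬C}
   open: L(a) ⊇ {A, E, F, ¬B, ¬C, …} — a ∉ C possible
2. Hence a : C: not entailed.

No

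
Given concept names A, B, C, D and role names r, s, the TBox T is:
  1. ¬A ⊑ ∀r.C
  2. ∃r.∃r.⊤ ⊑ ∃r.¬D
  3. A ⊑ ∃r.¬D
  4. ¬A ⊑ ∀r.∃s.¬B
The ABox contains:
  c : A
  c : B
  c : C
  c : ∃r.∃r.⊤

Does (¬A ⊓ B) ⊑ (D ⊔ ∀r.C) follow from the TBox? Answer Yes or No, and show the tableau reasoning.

Yes

1. (¬A ⊓ B) ⊑ (D ⊔ ∀r.C)  ⇔  ((¬A ⊓ B) ⊓ (¬D ⊓ ∃r.¬C)) unsat w.r.t. T
   all branches close; clash {C, ¬C} at an ∃-successor
2. Hence (¬A ⊓ B) ⊑ (D ⊔ ∀r.C): entailed.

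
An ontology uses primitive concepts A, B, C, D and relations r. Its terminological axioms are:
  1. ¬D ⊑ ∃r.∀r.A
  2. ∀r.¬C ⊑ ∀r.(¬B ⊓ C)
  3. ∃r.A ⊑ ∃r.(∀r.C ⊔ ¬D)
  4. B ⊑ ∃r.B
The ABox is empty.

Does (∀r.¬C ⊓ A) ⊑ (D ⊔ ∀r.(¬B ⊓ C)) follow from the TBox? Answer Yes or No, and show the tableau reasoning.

1. (∀r.¬C ⊓ A) ⊑ (D ⊔ ∀r.(¬B ⊓ C))  ⇔  ((∀r.¬C ⊓ A) ⊓ (¬D ⊓ ∃r.(B ⊔ ¬C))) unsat w.r.t. T
   all branches close; clash {C, ¬C} at an ∃-successor
2. Hence (∀r.¬C ⊓ A) ⊑ (D ⊔ ∀r.(¬B ⊓ C)): entailed.

Yes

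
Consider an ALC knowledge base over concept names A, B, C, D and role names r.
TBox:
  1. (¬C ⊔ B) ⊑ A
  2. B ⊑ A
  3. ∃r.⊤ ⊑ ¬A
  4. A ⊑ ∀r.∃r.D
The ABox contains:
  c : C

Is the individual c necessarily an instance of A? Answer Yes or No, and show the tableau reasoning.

No

1. c : A?  L(c) = {C} ∪ {¬A}
   open: L(c) ⊇ {C, ¬A, ¬B} — c ∉ A possible
2. Hence c : A: not entailed.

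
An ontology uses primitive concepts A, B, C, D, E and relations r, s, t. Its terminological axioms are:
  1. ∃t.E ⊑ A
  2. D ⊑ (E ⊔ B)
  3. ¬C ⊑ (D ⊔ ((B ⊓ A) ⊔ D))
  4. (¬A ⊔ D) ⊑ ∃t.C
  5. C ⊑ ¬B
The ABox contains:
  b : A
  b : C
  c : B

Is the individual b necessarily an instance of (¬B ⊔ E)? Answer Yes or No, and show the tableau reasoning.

Yes

1. b : (¬B ⊔ E)?  L(b) = {A, C} ∪ {(B ⊓ ¬E)}
   clash {B, ¬B} at b — b ∈ (¬B ⊔ E)
2. Hence b : (¬B ⊔ E): entailed.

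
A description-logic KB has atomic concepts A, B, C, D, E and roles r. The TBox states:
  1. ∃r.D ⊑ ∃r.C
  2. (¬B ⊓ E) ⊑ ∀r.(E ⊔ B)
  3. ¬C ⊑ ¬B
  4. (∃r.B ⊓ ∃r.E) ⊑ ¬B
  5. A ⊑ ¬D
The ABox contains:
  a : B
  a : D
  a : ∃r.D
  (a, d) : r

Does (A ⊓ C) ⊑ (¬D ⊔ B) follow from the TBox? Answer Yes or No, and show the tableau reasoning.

1. (A ⊓ C) ⊑ (¬D ⊔ B)  ⇔  ((A ⊓ C) ⊓ (D ⊓ ¬B)) unsat w.r.t. T
   all branches close; clash {D, ¬D} at x₀
2. Hence (A ⊓ C) ⊑ (¬D ⊔ B): entailed.

Yes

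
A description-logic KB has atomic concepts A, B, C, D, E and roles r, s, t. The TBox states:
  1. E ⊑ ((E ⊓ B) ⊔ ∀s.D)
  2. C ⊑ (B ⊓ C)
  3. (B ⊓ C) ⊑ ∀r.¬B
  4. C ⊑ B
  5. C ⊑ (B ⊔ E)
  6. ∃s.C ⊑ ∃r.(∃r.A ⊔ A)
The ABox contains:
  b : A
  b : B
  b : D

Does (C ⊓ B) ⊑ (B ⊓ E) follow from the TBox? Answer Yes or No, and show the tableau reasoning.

1. (C ⊓ B) ⊑ (B ⊓ E)  ⇔  ((C ⊓ B) ⊓ (¬B ⊔ ¬E)) unsat w.r.t. T
   apply at x₀: C⊑(B ⊓ C); C⊑(B ⊔ E)
   open: L(x₀) ⊇ {B, C, ¬E, ∀r.¬B, ∀s.¬C}
2. Hence (C ⊓ B) ⊑ (B ⊓ E): not entailed.

No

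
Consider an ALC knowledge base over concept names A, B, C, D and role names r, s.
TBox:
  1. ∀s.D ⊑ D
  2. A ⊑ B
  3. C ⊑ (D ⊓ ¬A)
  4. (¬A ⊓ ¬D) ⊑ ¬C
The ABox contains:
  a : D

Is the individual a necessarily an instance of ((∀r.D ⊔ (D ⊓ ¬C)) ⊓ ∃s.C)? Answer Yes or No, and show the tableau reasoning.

No

1. a : ((∀r.D ⊔ (D ⊓ ¬C)) ⊓ ∃s.C)?  L(a) = {D} ∪ {((∃r.¬D ⊓ (¬D ⊔ C)) ⊔ ∀s.¬C)}
   open: L(a) ⊇ {D, ¬A, ¬C, ∀s.¬C} — a ∉ ((∀r.D ⊔ (D ⊓ ¬C)) ⊓ ∃s.C) possible
2. Hence a : ((∀r.D ⊔ (D ⊓ ¬C)) ⊓ ∃s.C): not entailed.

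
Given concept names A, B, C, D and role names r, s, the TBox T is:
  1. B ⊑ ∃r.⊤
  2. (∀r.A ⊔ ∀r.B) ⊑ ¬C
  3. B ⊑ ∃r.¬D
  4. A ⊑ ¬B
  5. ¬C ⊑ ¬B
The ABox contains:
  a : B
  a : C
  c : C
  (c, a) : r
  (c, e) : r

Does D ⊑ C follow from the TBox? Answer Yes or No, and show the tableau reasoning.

No

1. D ⊑ C  ⇔  (D ⊓ ¬C) unsat w.r.t. T
   apply at x₀: ¬C⊑¬B
   open: L(x₀) ⊇ {D, ¬B, ¬C}
2. Hence D ⊑ C: not entailed.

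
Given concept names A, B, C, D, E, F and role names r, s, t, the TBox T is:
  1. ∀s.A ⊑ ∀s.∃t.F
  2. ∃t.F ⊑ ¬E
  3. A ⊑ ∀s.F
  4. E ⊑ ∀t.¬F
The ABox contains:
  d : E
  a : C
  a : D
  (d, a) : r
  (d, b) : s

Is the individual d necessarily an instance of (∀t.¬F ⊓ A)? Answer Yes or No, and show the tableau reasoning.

1. d : (∀t.¬F ⊓ A)?  L(d) = {E} ∪ {(∃t.F ⊔ ¬A)}
   apply at d: E⊑∀t.¬F
   open: L(d) ⊇ {E, ¬A, ∀t.¬F, ∃s.¬A} (+ ∃-successors) — d ∉ (∀t.¬F ⊓ A) possible
2. Hence d : (∀t.¬F ⊓ A): not entailed.

No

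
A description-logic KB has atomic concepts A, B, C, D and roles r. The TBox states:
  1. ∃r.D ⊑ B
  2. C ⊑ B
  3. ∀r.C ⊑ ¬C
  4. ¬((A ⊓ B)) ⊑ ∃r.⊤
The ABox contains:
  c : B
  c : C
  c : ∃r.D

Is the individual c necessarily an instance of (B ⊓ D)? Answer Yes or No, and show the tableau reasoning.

1. c : (B ⊓ D)?  L(c) = {B, C, ∃r.D} ∪ {(¬B ⊔ ¬D)}
   open: L(c) ⊇ {A, B, C, ¬D, ∃r.D, …} (+ ∃-successors) — c ∉ (B ⊓ D) possible
2. Hence c : (B ⊓ D): not entailed.

No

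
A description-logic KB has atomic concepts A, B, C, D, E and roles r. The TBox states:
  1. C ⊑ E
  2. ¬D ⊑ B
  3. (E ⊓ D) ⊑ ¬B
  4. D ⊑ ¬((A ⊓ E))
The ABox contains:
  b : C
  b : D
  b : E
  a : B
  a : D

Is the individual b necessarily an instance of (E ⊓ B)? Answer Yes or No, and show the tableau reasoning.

No

1. b : (E ⊓ B)?  L(b) = {C, D, E} ∪ {(¬E ⊔ ¬B)}
   apply at b: D⊑¬((A ⊓ E))
   open: L(b) ⊇ {C, D, E, ¬A, ¬B} — b ∉ (E ⊓ B) possible
2. Hence b : (E ⊓ B): not entailed.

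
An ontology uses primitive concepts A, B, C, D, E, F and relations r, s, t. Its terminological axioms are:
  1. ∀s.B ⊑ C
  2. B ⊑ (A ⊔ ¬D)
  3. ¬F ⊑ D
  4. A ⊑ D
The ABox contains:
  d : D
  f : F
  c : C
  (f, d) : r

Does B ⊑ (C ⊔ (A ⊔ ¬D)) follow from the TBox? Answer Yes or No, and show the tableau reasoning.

1. B ⊑ (C ⊔ (A ⊔ ¬D))  ⇔  (B ⊓ (¬C ⊓ (¬A ⊓ D))) unsat w.r.t. T
   all branches close; clash {D, ¬D} at x₀
2. Hence B ⊑ (C ⊔ (A ⊔ ¬D)): entailed.

Yes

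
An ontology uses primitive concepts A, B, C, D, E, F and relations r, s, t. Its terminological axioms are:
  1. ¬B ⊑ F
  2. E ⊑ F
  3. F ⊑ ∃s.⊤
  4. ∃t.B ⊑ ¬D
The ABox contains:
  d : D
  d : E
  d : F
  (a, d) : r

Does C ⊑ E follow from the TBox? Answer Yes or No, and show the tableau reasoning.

No

1. C ⊑ E  ⇔  (C ⊓ ¬E) unsat w.r.t. T
   open: L(x₀) ⊇ {B, C, ¬E, ¬F, ∀t.¬B}
2. Hence C ⊑ E: not entailed.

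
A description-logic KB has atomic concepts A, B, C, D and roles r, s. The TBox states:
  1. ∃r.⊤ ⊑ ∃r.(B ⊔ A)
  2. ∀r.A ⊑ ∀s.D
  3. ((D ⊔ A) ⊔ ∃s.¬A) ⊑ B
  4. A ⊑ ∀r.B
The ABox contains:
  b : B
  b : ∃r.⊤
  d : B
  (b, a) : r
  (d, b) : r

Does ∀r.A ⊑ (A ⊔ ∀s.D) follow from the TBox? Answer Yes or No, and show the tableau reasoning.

Yes

1. ∀r.A ⊑ (A ⊔ ∀s.D)  ⇔  (∀r.A ⊓ (¬A ⊓ ∃s.¬D)) unsat w.r.t. T
   all branches close; clash {D, ¬D} at an ∃-successor
2. Hence ∀r.A ⊑ (A ⊔ ∀s.D): entailed.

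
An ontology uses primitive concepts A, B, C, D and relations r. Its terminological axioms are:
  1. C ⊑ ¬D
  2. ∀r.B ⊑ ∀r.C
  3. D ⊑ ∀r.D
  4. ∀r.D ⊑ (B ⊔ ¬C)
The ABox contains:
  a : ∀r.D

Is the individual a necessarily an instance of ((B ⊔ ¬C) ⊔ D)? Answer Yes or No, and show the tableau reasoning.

Yes

1. a : ((B ⊔ ¬C) ⊔ D)?  L(a) = {∀r.D} ∪ {((¬B ⊓ C) ⊓ ¬D)}
   clash {C, ¬C} at a — a ∈ ((B ⊔ ¬C) ⊔ D)
2. Hence a : ((B ⊔ ¬C) ⊔ D): entailed.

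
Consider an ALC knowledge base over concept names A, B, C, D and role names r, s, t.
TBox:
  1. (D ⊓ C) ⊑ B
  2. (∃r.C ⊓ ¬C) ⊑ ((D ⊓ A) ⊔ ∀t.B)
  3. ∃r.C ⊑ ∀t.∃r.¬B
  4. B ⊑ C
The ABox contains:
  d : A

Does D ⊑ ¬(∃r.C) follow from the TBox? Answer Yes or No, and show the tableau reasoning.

1. D ⊑ ¬(∃r.C)  ⇔  (D ⊓ ∃r.C) unsat w.r.t. T
   apply at x₀: ∃r.C⊑∀t.∃r.¬B
   open: L(x₀) ⊇ {A, D, ¬B, ¬C, ∀t.∃r.¬B, …} (+ ∃-successors)
2. Hence D ⊑ ¬(∃r.C): not entailed.

No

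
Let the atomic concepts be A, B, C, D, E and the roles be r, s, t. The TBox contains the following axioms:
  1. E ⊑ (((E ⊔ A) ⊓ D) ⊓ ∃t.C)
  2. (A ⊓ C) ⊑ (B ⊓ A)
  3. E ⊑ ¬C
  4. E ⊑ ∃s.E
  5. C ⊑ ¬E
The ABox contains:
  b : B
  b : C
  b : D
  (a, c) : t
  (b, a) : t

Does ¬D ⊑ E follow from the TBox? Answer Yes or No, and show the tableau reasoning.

1. ¬D ⊑ E  ⇔  (¬D ⊓ ¬E) unsat w.r.t. T
   open: L(x₀) ⊇ {¬A, ¬D, ¬E}
2. Hence ¬D ⊑ E: not entailed.

No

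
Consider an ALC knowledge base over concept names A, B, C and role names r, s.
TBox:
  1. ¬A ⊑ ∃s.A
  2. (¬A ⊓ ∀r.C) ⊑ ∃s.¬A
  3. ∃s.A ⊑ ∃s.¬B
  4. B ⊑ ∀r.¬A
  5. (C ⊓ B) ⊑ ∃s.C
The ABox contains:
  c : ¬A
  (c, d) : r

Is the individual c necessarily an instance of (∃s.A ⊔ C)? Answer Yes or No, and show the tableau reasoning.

Yes

1. c : (∃s.A ⊔ C)?  L(c) = {¬A} ∪ {(∀s.¬A ⊓ ¬C)}
   clash {A, ¬A} at an ∃-successor — c ∈ (∃s.A ⊔ C)
2. Hence c : (∃s.A ⊔ C): entailed.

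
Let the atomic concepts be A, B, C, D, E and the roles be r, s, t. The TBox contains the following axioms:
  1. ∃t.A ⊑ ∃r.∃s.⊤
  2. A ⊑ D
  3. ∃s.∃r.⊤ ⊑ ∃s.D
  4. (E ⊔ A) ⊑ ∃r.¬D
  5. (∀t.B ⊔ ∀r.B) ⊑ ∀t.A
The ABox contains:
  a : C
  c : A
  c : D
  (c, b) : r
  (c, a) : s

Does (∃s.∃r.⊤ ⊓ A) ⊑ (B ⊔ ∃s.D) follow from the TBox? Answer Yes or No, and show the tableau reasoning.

1. (∃s.∃r.⊤ ⊓ A) ⊑ (B ⊔ ∃s.D)  ⇔  ((∃s.∃r.⊤ ⊓ A) ⊓ (¬B ⊓ ∀s.¬D)) unsat w.r.t. T
   all branches close; clash {D, ¬D} at an ∃-successor
2. Hence (∃s.∃r.⊤ ⊓ A) ⊑ (B ⊔ ∃s.D): entailed.

Yes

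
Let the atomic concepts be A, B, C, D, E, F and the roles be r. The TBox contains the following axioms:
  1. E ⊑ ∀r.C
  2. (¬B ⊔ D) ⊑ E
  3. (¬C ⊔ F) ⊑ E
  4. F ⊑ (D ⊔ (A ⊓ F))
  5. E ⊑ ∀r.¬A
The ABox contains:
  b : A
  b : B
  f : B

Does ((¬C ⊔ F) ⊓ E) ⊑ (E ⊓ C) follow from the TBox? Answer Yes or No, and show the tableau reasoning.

1. ((¬C ⊔ F) ⊓ E) ⊑ (E ⊓ C)  ⇔  (((¬C ⊔ F) ⊓ E) ⊓ (¬E ⊔ ¬C)) unsat w.r.t. T
   apply at x₀: E⊑∀r.C; E⊑∀r.¬A
   open: L(x₀) ⊇ {E, ¬C, ¬F, ∀r.C, ∀r.¬A}
2. Hence ((¬C ⊔ F) ⊓ E) ⊑ (E ⊓ C): not entailed.

No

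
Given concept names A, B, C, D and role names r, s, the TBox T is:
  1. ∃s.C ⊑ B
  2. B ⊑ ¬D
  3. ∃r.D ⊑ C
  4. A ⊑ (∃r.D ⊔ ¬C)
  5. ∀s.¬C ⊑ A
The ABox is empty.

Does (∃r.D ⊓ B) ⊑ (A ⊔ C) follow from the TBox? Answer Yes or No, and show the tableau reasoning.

1. (∃r.D ⊓ B) ⊑ (A ⊔ C)  ⇔  ((∃r.D ⊓ B) ⊓ (¬A ⊓ ¬C)) unsat w.r.t. T
   all branches close; clash {A, ¬A} at x₀
2. Hence (∃r.D ⊓ B) ⊑ (A ⊔ C): entailed.

Yes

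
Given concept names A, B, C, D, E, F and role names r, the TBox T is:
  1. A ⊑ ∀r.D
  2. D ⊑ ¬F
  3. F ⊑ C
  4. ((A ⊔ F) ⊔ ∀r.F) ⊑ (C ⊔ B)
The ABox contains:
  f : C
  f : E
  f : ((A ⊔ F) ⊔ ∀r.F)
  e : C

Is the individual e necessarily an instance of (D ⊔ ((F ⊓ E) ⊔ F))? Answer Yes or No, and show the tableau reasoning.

No

1. e : (D ⊔ ((F ⊓ E) ⊔ F))?  L(e) = {C} ∪ {(¬D ⊓ ((¬F ⊔ ¬E) ⊓ ¬F))}
   open: L(e) ⊇ {C, ¬A, ¬D, ¬F, ∃r.¬F} (+ ∃-successors) — e ∉ (D ⊔ ((F ⊓ E) ⊔ F)) possible
2. Hence e : (D ⊔ ((F ⊓ E) ⊔ F)): not entailed.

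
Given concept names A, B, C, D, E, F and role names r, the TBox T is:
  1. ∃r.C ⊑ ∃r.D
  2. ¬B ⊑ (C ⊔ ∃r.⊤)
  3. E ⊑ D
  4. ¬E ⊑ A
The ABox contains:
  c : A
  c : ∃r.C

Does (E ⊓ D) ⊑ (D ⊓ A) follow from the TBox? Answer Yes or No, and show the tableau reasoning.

No

1. (E ⊓ D) ⊑ (D ⊓ A)  ⇔  ((E ⊓ D) ⊓ (¬D ⊔ ¬A)) unsat w.r.t. T
   open: L(x₀) ⊇ {B, D, E, ¬A, ∀r.¬C}
2. Hence (E ⊓ D) ⊑ (D ⊓ A): not entailed.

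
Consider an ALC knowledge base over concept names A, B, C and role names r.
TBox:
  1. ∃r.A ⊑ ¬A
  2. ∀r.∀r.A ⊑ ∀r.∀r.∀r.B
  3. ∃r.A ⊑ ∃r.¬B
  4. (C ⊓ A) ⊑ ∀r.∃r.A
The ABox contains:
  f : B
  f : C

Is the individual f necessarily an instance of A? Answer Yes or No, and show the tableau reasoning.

1. f : A?  L(f) = {B, C} ∪ {¬A}
   open: L(f) ⊇ {B, C, ¬A, ∀r.¬A, ∃r.∃r.¬A} (+ ∃-successors) — f ∉ A possible
2. Hence f : A: not entailed.

No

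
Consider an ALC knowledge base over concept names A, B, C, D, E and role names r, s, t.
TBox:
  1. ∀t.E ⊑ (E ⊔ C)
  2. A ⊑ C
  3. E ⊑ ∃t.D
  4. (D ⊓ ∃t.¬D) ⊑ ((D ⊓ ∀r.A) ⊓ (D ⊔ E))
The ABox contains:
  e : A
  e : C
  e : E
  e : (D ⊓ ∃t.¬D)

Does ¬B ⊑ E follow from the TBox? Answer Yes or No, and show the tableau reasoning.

1. ¬B ⊑ E  ⇔  (¬B ⊓ ¬E) unsat w.r.t. T
   open: L(x₀) ⊇ {¬A, ¬B, ¬D, ¬E, ∃t.¬E} (+ ∃-successors)
2. Hence ¬B ⊑ E: not entailed.

No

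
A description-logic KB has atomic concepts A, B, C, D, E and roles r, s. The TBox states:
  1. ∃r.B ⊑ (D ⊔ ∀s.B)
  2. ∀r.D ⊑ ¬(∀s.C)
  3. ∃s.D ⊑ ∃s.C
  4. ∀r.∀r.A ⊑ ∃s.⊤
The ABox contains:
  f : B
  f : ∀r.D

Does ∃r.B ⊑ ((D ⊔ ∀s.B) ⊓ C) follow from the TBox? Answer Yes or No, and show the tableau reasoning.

1. ∃r.B ⊑ ((D ⊔ ∀s.B) ⊓ C)  ⇔  (∃r.B ⊓ ((¬D ⊓ ∃s.¬B) ⊔ ¬C)) unsat w.r.t. T
   apply at x₀: ∃r.B⊑(D ⊔ ∀s.B)
   open: L(x₀) ⊇ {D, ¬C, ∀s.¬D, ∃r.B, ∃r.¬D, …} (+ ∃-successors)
2. Hence ∃r.B ⊑ ((D ⊔ ∀s.B) ⊓ C): not entailed.

No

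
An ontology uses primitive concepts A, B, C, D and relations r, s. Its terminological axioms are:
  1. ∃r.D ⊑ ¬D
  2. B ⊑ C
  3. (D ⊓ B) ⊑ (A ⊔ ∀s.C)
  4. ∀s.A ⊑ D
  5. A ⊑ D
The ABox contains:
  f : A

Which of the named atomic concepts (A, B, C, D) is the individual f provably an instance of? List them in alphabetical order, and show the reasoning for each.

{A, D}

1. f : A?  L(f) = {A} ∪ {¬A}
   clash {A, ¬A} at f — f ∈ A
2. f : B?  L(f) = {A} ∪ {¬B}
   apply at f: A⊑D
   open: L(f) ⊇ {A, D, ¬B, ∀r.¬D} — f ∉ B possible
3. f : C?  L(f) = {A} ∪ {¬C}
   apply at f: A⊑D
   open: L(f) ⊇ {A, D, ¬B, ¬C, ∀r.¬D} — f ∉ C possible
4. f : D?  L(f) = {A} ∪ {¬D}
   clash {D, ¬D} at f — f ∈ D
5. Entailed for f: {A, D}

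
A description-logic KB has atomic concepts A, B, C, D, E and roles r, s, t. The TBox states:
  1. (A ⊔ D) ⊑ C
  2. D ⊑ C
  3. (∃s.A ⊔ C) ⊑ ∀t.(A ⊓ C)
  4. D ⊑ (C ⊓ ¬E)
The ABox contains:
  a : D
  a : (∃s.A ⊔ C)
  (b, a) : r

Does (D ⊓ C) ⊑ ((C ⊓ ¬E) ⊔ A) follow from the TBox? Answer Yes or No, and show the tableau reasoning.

Yes

1. (D ⊓ C) ⊑ ((C ⊓ ¬E) ⊔ A)  ⇔  ((D ⊓ C) ⊓ ((¬C ⊔ E) ⊓ ¬A)) unsat w.r.t. T
   all branches close; clash {E, ¬E} at x₀
2. Hence (D ⊓ C) ⊑ ((C ⊓ ¬E) ⊔ A): entailed.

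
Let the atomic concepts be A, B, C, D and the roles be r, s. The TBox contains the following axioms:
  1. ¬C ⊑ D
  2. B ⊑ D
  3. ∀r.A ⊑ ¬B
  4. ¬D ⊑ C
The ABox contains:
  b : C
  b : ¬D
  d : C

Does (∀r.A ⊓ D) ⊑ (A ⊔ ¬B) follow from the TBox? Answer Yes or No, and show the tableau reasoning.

Yes

1. (∀r.A ⊓ D) ⊑ (A ⊔ ¬B)  ⇔  ((∀r.A ⊓ D) ⊓ (¬A ⊓ B)) unsat w.r.t. T
   all branches close; clash {B, ¬B} at x₀
2. Hence (∀r.A ⊓ D) ⊑ (A ⊔ ¬B): entailed.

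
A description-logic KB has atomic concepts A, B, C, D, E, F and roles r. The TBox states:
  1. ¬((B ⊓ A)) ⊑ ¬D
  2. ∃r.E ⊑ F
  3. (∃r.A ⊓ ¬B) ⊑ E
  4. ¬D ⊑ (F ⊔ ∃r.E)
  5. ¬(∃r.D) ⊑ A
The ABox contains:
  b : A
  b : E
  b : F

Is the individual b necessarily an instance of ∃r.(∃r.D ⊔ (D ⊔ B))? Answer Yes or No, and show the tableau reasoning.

1. b : ∃r.(∃r.D ⊔ (D ⊔ B))?  L(b) = {A, E, F} ∪ {∀r.(∀r.¬D ⊓ (¬D ⊓ ¬B))}
   open: L(b) ⊇ {A, B, D, E, F, …} — b ∉ ∃r.(∃r.D ⊔ (D ⊔ B)) possible
2. Hence b : ∃r.(∃r.D ⊔ (D ⊔ B)): not entailed.

No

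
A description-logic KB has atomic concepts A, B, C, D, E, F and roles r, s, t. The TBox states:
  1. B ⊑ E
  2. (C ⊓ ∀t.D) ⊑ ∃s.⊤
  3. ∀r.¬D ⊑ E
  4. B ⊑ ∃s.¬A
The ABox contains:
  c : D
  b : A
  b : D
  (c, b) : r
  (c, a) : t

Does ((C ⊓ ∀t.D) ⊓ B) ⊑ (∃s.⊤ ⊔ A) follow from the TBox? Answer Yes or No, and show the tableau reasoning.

1. ((C ⊓ ∀t.D) ⊓ B) ⊑ (∃s.⊤ ⊔ A)  ⇔  (((C ⊓ ∀t.D) ⊓ B) ⊓ (∀s.⊥ ⊓ ¬A)) unsat w.r.t. T
   all branches close; clash ⊥ at an ∃-successor
2. Hence ((C ⊓ ∀t.D) ⊓ B) ⊑ (∃s.⊤ ⊔ A): entailed.

Yes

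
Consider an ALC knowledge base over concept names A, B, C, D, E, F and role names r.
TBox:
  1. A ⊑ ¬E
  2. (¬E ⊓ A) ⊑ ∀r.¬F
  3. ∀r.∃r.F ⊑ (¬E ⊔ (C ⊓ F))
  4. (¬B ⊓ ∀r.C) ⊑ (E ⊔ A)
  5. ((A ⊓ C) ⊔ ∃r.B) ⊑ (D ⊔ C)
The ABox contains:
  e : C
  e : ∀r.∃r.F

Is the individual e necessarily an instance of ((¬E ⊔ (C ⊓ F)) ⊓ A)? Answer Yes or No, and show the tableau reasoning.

No

1. e : ((¬E ⊔ (C ⊓ F)) ⊓ A)?  L(e) = {C, ∀r.∃r.F} ∪ {((E ⊓ (¬C ⊔ ¬F)) ⊔ ¬A)}
   apply at e: ∀r.∃r.F⊑(¬E ⊔ (C ⊓ F))
   open: L(e) ⊇ {B, C, ¬A, ¬E, ∀r.¬B, …} — e ∉ ((¬E ⊔ (C ⊓ F)) ⊓ A) possible
2. Hence e : ((¬E ⊔ (C ⊓ F)) ⊓ A): not entailed.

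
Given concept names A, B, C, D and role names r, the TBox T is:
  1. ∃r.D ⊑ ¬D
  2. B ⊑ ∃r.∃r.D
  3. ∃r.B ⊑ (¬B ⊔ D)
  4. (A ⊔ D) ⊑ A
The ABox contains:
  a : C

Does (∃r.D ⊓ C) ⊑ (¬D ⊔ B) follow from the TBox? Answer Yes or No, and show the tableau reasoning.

Yes

1. (∃r.D ⊓ C) ⊑ (¬D ⊔ B)  ⇔  ((∃r.D ⊓ C) ⊓ (D ⊓ ¬B)) unsat w.r.t. T
   all branches close; clash {D, ¬D} at x₀
2. Hence (∃r.D ⊓ C) ⊑ (¬D ⊔ B): entailed.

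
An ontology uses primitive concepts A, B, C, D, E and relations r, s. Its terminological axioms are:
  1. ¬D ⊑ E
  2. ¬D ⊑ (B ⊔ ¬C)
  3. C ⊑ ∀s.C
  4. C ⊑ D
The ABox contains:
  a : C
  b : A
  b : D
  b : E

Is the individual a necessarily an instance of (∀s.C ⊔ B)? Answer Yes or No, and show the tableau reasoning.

1. a : (∀s.C ⊔ B)?  L(a) = {C} ∪ {(∃s.¬C ⊓ ¬B)}
   clash {C, ¬C} at an ∃-successor — a ∈ (∀s.C ⊔ B)
2. Hence a : (∀s.C ⊔ B): entailed.

Yes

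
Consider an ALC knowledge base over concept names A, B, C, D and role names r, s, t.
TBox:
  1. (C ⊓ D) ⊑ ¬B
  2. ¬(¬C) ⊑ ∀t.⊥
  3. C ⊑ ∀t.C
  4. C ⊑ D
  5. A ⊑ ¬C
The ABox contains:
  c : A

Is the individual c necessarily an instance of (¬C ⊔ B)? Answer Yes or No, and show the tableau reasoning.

1. c : (¬C ⊔ B)?  L(c) = {A} ∪ {(C ⊓ ¬B)}
   clash {C, ¬C} at c — c ∈ (¬C ⊔ B)
2. Hence c : (¬C ⊔ B): entailed.

Yes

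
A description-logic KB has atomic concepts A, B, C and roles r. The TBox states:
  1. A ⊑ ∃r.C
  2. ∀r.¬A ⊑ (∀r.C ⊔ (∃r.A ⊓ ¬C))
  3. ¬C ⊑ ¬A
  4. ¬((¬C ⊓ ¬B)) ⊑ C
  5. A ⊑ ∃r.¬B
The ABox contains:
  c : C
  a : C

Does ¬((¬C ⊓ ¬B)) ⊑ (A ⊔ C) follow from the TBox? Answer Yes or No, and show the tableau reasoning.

1. ¬((¬C ⊓ ¬B)) ⊑ (A ⊔ C)  ⇔  ((C ⊔ B) ⊓ (¬A ⊓ ¬C)) unsat w.r.t. T
   all branches close; clash {C, ¬C} at x₀
2. Hence ¬((¬C ⊓ ¬B)) ⊑ (A ⊔ C): entailed.

Yes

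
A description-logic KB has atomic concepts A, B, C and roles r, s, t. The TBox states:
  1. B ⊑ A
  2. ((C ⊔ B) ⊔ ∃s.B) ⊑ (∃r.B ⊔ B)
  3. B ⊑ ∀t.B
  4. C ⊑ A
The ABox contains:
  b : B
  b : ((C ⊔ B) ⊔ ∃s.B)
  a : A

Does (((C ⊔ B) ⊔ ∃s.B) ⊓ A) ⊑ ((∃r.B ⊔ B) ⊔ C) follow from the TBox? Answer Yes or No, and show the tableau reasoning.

1. (((C ⊔ B) ⊔ ∃s.B) ⊓ A) ⊑ ((∃r.B ⊔ B) ⊔ C)  ⇔  ((((C ⊔ B) ⊔ ∃s.B) ⊓ A) ⊓ ((∀r.¬B ⊓ ¬B) ⊓ ¬C)) unsat w.r.t. T
   all branches close; clash {B, ¬B} at x₀
2. Hence (((C ⊔ B) ⊔ ∃s.B) ⊓ A) ⊑ ((∃r.B ⊔ B) ⊔ C): entailed.

Yes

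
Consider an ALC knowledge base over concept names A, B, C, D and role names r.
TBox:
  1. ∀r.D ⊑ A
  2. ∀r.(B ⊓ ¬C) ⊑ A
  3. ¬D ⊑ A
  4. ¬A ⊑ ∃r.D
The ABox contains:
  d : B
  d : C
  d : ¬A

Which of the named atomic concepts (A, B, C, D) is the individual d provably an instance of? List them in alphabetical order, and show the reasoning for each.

1. d : A?  L(d) = {B, C, ¬A} ∪ {¬A}
   apply at d: ¬A⊑∃r.D
   open: L(d) ⊇ {B, C, D, ¬A, ∃r.(¬B ⊔ C), …} (+ ∃-successors) — d ∉ A possible
2. d : B?  L(d) = {B, C, ¬A} ∪ {¬B}
   clash {B, ¬B} at d — d ∈ B
3. d : C?  L(d) = {B, C, ¬A} ∪ {¬C}
   clash {C, ¬C} at d — d ∈ C
4. d : D?  L(d) = {B, C, ¬A} ∪ {¬D}
   clash {A, ¬A} at d — d ∈ D
5. Entailed for d: {B, C, D}

{B, C, D}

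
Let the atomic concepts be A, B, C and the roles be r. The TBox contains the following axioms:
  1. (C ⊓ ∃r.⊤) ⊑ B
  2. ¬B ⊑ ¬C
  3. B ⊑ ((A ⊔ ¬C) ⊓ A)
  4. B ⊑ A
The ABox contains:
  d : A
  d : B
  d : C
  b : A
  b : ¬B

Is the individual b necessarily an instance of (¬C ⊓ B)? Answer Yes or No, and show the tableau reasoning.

No

1. b : (¬C ⊓ B)?  L(b) = {A, ¬B} ∪ {(C ⊔ ¬B)}
   apply at b: ¬B⊑¬C
   open: L(b) ⊇ {A, ¬B, ¬C} — b ∉ (¬C ⊓ B) possible
2. Hence b : (¬C ⊓ B): not entailed.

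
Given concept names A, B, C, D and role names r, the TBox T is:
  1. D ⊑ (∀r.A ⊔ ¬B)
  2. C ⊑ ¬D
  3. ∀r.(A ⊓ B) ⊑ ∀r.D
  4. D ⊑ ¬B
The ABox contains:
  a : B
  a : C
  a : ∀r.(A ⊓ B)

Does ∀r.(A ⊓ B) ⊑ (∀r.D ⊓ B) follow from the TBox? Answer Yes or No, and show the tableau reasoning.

1. ∀r.(A ⊓ B) ⊑ (∀r.D ⊓ B)  ⇔  (∀r.(A ⊓ B) ⊓ (∃r.¬D ⊔ ¬B)) unsat w.r.t. T
   apply at x₀: ∀r.(A ⊓ B)⊑∀r.D
   open: L(x₀) ⊇ {¬B, ¬C, ¬D, ∀r.(A ⊓ B), ∀r.D}
2. Hence ∀r.(A ⊓ B) ⊑ (∀r.D ⊓ B): not entailed.

No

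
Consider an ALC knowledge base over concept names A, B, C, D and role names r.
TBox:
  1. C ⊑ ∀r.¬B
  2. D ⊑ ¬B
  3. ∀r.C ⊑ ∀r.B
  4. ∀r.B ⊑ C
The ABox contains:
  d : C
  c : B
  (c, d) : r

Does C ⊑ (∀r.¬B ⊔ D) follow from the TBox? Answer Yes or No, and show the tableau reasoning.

Yes

1. C ⊑ (∀r.¬B ⊔ D)  ⇔  (C ⊓ (∃r.B ⊓ ¬D)) unsat w.r.t. T
   all branches close; clash {B, ¬B} at an ∃-successor
2. Hence C ⊑ (∀r.¬B ⊔ D): entailed.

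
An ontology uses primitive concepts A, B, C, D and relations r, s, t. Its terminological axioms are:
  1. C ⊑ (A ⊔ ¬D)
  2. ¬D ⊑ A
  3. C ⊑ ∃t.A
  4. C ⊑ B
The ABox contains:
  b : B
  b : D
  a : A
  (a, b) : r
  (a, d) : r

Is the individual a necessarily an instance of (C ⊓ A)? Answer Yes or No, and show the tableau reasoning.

No

1. a : (C ⊓ A)?  L(a) = {A} ∪ {(¬C ⊔ ¬A)}
   open: L(a) ⊇ {A, ¬C} — a ∉ (C ⊓ A) possible
2. Hence a : (C ⊓ A): not entailed.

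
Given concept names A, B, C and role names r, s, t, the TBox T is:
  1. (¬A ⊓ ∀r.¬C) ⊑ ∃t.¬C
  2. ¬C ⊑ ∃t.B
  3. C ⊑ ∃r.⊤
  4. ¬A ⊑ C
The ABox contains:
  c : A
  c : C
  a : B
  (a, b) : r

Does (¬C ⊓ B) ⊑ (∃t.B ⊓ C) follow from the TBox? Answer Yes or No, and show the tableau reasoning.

No

1. (¬C ⊓ B) ⊑ (∃t.B ⊓ C)  ⇔  ((¬C ⊓ B) ⊓ (∀t.¬B ⊔ ¬C)) unsat w.r.t. T
   apply at x₀: ¬C⊑∃t.B
   open: L(x₀) ⊇ {A, B, ¬C, ∃t.B} (+ ∃-successors)
2. Hence (¬C ⊓ B) ⊑ (∃t.B ⊓ C): not entailed.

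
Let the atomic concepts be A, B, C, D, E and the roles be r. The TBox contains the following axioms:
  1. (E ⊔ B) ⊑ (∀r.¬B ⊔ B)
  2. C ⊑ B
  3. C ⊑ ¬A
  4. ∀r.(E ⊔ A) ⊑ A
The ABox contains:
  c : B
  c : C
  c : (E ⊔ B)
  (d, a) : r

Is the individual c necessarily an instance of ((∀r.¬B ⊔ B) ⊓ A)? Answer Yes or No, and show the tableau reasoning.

1. c : ((∀r.¬B ⊔ B) ⊓ A)?  L(c) = {B, C, (E ⊔ B)} ∪ {((∃r.B ⊓ ¬B) ⊔ ¬A)}
   apply at c: (E ⊔ B)⊑(∀r.¬B ⊔ B); C⊑¬A
   open: L(c) ⊇ {B, C, ¬A, ∃r.(¬E ⊓ ¬A)} (+ ∃-successors) — c ∉ ((∀r.¬B ⊔ B) ⊓ A) possible
2. Hence c : ((∀r.¬B ⊔ B) ⊓ A): not entailed.

No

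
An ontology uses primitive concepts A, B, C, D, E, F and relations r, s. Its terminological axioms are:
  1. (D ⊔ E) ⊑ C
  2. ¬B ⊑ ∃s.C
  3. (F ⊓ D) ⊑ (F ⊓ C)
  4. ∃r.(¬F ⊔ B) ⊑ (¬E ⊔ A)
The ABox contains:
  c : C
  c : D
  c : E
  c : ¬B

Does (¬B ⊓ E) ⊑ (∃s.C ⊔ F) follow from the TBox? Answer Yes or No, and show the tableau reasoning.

1. (¬B ⊓ E) ⊑ (∃s.C ⊔ F)  ⇔  ((¬B ⊓ E) ⊓ (∀s.¬C ⊓ ¬F)) unsat w.r.t. T
   all branches close; clash {F, ¬F} at x₀
2. Hence (¬B ⊓ E) ⊑ (∃s.C ⊔ F): entailed.

Yes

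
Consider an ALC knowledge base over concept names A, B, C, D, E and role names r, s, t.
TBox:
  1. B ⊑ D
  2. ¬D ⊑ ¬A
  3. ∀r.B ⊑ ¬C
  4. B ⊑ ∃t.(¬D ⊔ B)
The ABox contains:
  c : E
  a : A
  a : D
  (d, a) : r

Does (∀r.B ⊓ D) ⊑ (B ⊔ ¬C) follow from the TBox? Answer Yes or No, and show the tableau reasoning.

Yes

1. (∀r.B ⊓ D) ⊑ (B ⊔ ¬C)  ⇔  ((∀r.B ⊓ D) ⊓ (¬B ⊓ C)) unsat w.r.t. T
   all branches close; clash {C, ¬C} at x₀
2. Hence (∀r.B ⊓ D) ⊑ (B ⊔ ¬C): entailed.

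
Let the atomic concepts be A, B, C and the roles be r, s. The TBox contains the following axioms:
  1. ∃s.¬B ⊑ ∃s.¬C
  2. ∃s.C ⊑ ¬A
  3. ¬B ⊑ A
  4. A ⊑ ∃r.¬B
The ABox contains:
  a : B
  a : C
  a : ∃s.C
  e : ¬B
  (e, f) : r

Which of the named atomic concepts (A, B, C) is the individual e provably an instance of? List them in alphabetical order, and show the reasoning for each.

1. e : A?  L(e) = {¬B} ∪ {¬A}
   clash {A, ¬A} at e — e ∈ A
2. e : B?  L(e) = {¬B} ∪ {¬B}
   apply at e: ¬B⊑A
   open: L(e) ⊇ {A, ¬B, ∀s.B, ∀s.¬C, ∃r.¬B} (+ ∃-successors) — e ∉ B possible
3. e : C?  L(e) = {¬B} ∪ {¬C}
   apply at e: ¬B⊑A
   open: L(e) ⊇ {A, ¬B, ¬C, ∀s.B, ∀s.¬C, …} (+ ∃-successors) — e ∉ C possible
4. Entailed for e: {A}

{A}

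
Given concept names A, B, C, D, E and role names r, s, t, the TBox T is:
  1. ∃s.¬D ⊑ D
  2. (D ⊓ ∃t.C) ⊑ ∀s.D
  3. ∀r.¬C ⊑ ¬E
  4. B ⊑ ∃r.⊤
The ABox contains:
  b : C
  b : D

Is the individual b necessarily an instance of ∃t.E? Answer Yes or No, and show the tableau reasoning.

1. b : ∃t.E?  L(b) = {C, D} ∪ {∀t.¬E}
   open: L(b) ⊇ {C, D, ¬B, ∀t.¬C, ∀t.¬E, …} (+ ∃-successors) — b ∉ ∃t.E possible
2. Hence b : ∃t.E: not entailed.

No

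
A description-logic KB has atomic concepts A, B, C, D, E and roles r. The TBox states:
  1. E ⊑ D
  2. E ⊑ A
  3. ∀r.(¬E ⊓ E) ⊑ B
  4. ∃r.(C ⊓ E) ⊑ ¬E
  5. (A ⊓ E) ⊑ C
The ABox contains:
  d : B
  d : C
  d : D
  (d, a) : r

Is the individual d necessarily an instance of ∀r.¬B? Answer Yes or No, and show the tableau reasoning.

1. d : ∀r.¬B?  L(d) = {B, C, D} ∪ {∃r.B}
   open: L(d) ⊇ {B, C, D, ¬E, ∃r.B} (+ ∃-successors) — d ∉ ∀r.¬B possible
2. Hence d : ∀r.¬B: not entailed.

No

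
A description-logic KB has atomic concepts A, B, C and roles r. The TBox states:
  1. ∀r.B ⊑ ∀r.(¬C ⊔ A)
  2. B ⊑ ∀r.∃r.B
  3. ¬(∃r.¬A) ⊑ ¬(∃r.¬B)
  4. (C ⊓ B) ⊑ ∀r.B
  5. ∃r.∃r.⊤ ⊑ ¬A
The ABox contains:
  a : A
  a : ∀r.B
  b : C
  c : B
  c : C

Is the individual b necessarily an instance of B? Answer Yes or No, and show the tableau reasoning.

1. b : B?  L(b) = {C} ∪ {¬B}
   open: L(b) ⊇ {C, ¬B, ∀r.∀r.⊥, ∃r.¬A, ∃r.¬B} (+ ∃-successors) — b ∉ B possible
2. Hence b : B: not entailed.

No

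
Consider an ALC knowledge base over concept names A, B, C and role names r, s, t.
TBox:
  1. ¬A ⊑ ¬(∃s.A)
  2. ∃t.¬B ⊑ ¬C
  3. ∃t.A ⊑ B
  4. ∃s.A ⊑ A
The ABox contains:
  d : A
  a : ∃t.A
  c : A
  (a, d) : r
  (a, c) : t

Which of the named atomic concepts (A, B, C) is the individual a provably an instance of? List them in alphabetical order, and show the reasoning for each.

1. a : A?  L(a) = {∃t.A} ∪ {¬A}
   apply at a: ¬A⊑¬(∃s.A); ∃t.A⊑B
   open: L(a) ⊇ {B, ¬A, ∀s.¬A, ∀t.B, ∃t.A} (+ ∃-successors) — a ∉ A possible
2. a : B?  L(a) = {∃t.A} ∪ {¬B}
   clash {B, ¬B} at a — a ∈ B
3. a : C?  L(a) = {∃t.A} ∪ {¬C}
   apply at a: ∃t.A⊑B
   open: L(a) ⊇ {A, B, ¬C, ∃t.A} (+ ∃-successors) — a ∉ C possible
4. Entailed for a: {B}

{B}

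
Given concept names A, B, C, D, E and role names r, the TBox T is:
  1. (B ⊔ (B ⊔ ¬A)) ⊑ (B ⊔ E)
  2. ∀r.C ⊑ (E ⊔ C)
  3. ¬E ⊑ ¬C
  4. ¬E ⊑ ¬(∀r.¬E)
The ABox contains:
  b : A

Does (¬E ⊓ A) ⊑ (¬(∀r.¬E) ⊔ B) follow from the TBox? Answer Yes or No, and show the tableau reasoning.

Yes

1. (¬E ⊓ A) ⊑ (¬(∀r.¬E) ⊔ B)  ⇔  ((¬E ⊓ A) ⊓ (∀r.¬E ⊓ ¬B)) unsat w.r.t. T
   all branches close; clash {C, ¬C} at x₀
2. Hence (¬E ⊓ A) ⊑ (¬(∀r.¬E) ⊔ B): entailed.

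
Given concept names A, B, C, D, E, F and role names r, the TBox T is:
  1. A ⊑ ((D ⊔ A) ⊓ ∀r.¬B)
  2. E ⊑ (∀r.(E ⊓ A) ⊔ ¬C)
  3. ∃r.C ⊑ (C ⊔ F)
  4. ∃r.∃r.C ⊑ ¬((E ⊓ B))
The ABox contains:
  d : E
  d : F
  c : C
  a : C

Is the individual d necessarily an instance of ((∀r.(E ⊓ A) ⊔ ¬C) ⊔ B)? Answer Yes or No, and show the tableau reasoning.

Yes

1. d : ((∀r.(E ⊓ A) ⊔ ¬C) ⊔ B)?  L(d) = {E, F} ∪ {((∃r.(¬E ⊔ ¬A) ⊓ C) ⊓ ¬B)}
   clash {C, ¬C} at d — d ∈ ((∀r.(E ⊓ A) ⊔ ¬C) ⊔ B)
2. Hence d : ((∀r.(E ⊓ A) ⊔ ¬C) ⊔ B): entailed.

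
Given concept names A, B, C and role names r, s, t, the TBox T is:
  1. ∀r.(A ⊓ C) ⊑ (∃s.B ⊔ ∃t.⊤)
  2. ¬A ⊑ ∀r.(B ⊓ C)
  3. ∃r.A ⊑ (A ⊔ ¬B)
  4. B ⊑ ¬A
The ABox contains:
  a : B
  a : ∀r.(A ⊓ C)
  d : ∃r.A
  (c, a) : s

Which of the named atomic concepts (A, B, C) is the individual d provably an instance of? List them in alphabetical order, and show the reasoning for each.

{A}

1. d : A?  L(d) = {∃r.A} ∪ {¬A}
   clash {A, ¬A} at an ∃-successor — d ∈ A
2. d : B?  L(d) = {∃r.A} ∪ {¬B}
   apply at d: ∃r.A⊑(A ⊔ ¬B)
   open: L(d) ⊇ {A, ¬B, ∃r.(¬A ⊔ ¬C), ∃r.A} (+ ∃-successors) — d ∉ B possible
3. d : C?  L(d) = {∃r.A} ∪ {¬C}
   apply at d: ∃r.A⊑(A ⊔ ¬B)
   open: L(d) ⊇ {A, ¬B, ¬C, ∃r.(¬A ⊔ ¬C), ∃r.A} (+ ∃-successors) — d ∉ C possible
4. Entailed for d: {A}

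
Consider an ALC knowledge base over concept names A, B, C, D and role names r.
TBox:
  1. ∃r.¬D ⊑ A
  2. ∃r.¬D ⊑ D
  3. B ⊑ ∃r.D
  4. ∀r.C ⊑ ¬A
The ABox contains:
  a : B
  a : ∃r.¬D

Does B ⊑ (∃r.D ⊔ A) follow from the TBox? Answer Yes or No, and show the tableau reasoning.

Yes

1. B ⊑ (∃r.D ⊔ A)  ⇔  (B ⊓ (∀r.¬D ⊓ ¬A)) unsat w.r.t. T
   all branches close; clash {A, ¬A} at x₀
2. Hence B ⊑ (∃r.D ⊔ A): entailed.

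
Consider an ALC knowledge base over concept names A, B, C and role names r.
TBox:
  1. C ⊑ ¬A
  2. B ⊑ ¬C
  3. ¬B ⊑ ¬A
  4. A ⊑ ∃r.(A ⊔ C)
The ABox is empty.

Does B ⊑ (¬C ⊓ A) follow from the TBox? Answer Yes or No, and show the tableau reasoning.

1. B ⊑ (¬C ⊓ A)  ⇔  (B ⊓ (C ⊔ ¬A)) unsat w.r.t. T
   apply at x₀: B⊑¬C
   open: L(x₀) ⊇ {B, ¬A, ¬C}
2. Hence B ⊑ (¬C ⊓ A): not entailed.

No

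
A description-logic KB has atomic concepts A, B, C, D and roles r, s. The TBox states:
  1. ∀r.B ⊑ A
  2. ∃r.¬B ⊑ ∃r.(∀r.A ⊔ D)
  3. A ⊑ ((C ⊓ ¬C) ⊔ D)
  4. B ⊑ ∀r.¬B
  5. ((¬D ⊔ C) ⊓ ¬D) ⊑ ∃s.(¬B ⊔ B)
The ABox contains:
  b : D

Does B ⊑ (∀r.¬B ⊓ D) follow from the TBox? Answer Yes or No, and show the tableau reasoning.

No

1. B ⊑ (∀r.¬B ⊓ D)  ⇔  (B ⊓ (∃r.B ⊔ ¬D)) unsat w.r.t. T
   apply at x₀: B⊑∀r.¬B
   open: L(x₀) ⊇ {B, ¬A, ¬D, ∀r.¬B, ∃r.(∀r.A ⊔ D), …} (+ ∃-successors)
2. Hence B ⊑ (∀r.¬B ⊓ D): not entailed.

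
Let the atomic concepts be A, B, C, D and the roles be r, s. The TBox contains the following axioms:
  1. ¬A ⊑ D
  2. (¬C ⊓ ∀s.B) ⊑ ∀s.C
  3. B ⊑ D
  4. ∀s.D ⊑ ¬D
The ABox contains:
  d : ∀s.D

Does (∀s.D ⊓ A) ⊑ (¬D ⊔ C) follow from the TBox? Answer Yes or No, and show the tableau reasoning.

1. (∀s.D ⊓ A) ⊑ (¬D ⊔ C)  ⇔  ((∀s.D ⊓ A) ⊓ (D ⊓ ¬C)) unsat w.r.t. T
   all branches close; clash {D, ¬D} at x₀
2. Hence (∀s.D ⊓ A) ⊑ (¬D ⊔ C): entailed.

Yes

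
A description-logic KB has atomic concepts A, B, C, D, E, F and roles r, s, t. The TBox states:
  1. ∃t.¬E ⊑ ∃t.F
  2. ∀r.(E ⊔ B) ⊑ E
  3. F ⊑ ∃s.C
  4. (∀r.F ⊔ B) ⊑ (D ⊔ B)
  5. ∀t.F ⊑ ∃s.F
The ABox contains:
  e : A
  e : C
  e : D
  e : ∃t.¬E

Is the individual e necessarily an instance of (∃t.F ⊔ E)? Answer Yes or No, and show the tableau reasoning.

Yes

1. e : (∃t.F ⊔ E)?  L(e) = {A, C, D, ∃t.¬E} ∪ {(∀t.¬F ⊓ ¬E)}
   clash {E, ¬E} at e — e ∈ (∃t.F ⊔ E)
2. Hence e : (∃t.F ⊔ E): entailed.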